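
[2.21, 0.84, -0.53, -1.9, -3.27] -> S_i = 2.21 + -1.37*i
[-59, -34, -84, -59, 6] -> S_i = Random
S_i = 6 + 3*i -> [6, 9, 12, 15, 18]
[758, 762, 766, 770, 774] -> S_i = 758 + 4*i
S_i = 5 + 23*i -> [5, 28, 51, 74, 97]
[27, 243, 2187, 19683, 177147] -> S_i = 27*9^i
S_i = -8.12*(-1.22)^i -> [-8.12, 9.91, -12.09, 14.74, -17.99]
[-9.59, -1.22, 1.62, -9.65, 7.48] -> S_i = Random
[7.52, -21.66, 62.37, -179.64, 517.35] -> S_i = 7.52*(-2.88)^i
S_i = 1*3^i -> [1, 3, 9, 27, 81]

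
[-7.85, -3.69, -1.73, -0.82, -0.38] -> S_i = -7.85*0.47^i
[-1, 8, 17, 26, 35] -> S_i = -1 + 9*i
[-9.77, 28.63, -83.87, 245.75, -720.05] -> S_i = -9.77*(-2.93)^i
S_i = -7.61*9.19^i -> [-7.61, -69.94, -642.71, -5906.51, -54280.86]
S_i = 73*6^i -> [73, 438, 2628, 15768, 94608]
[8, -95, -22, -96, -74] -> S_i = Random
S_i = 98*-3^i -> [98, -294, 882, -2646, 7938]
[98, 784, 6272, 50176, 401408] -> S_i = 98*8^i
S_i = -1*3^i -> [-1, -3, -9, -27, -81]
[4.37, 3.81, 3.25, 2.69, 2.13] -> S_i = 4.37 + -0.56*i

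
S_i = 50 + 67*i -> [50, 117, 184, 251, 318]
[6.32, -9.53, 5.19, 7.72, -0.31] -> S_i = Random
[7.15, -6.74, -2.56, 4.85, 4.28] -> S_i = Random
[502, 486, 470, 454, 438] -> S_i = 502 + -16*i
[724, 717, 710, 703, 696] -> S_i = 724 + -7*i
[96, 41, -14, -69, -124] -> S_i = 96 + -55*i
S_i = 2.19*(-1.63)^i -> [2.19, -3.57, 5.82, -9.48, 15.46]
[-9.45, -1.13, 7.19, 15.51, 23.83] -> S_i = -9.45 + 8.32*i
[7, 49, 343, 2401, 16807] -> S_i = 7*7^i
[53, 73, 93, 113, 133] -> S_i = 53 + 20*i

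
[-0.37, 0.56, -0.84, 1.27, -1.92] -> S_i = -0.37*(-1.51)^i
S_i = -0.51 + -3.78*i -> [-0.51, -4.29, -8.07, -11.85, -15.63]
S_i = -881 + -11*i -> [-881, -892, -903, -914, -925]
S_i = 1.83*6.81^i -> [1.83, 12.46, 84.87, 577.95, 3935.86]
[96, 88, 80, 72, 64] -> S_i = 96 + -8*i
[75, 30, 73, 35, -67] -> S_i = Random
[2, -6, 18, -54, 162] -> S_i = 2*-3^i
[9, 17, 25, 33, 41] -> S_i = 9 + 8*i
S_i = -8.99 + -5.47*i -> [-8.99, -14.46, -19.93, -25.4, -30.87]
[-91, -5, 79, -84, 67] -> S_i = Random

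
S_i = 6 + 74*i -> [6, 80, 154, 228, 302]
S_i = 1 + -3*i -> [1, -2, -5, -8, -11]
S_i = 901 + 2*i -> [901, 903, 905, 907, 909]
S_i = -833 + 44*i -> [-833, -789, -745, -701, -657]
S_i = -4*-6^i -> [-4, 24, -144, 864, -5184]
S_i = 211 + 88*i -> [211, 299, 387, 475, 563]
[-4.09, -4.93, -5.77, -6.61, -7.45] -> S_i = -4.09 + -0.84*i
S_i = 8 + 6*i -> [8, 14, 20, 26, 32]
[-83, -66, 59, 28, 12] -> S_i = Random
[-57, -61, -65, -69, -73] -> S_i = -57 + -4*i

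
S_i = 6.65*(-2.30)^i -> [6.65, -15.3, 35.18, -80.91, 186.09]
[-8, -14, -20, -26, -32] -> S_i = -8 + -6*i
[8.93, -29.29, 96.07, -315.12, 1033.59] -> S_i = 8.93*(-3.28)^i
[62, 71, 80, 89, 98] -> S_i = 62 + 9*i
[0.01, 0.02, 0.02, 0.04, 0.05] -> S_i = 0.01*1.52^i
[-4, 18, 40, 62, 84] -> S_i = -4 + 22*i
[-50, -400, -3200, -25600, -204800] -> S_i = -50*8^i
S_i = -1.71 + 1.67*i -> [-1.71, -0.04, 1.63, 3.3, 4.97]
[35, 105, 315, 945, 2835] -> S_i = 35*3^i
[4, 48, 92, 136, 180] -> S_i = 4 + 44*i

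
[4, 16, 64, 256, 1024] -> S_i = 4*4^i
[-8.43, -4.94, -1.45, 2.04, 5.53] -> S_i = -8.43 + 3.49*i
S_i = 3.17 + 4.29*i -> [3.17, 7.46, 11.75, 16.04, 20.33]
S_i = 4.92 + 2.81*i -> [4.92, 7.73, 10.54, 13.35, 16.16]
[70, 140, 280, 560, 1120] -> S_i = 70*2^i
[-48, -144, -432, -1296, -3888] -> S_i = -48*3^i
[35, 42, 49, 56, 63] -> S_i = 35 + 7*i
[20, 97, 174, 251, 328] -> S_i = 20 + 77*i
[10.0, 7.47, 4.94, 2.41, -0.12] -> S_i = 10.00 + -2.53*i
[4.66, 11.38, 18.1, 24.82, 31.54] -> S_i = 4.66 + 6.72*i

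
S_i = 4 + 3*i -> [4, 7, 10, 13, 16]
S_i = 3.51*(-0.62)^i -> [3.51, -2.18, 1.35, -0.84, 0.52]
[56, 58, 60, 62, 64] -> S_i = 56 + 2*i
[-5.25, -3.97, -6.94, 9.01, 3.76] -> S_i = Random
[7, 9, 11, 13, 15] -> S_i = 7 + 2*i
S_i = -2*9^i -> [-2, -18, -162, -1458, -13122]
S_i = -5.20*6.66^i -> [-5.2, -34.63, -230.65, -1536.12, -10230.58]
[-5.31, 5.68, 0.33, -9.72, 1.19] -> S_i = Random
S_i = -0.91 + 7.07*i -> [-0.91, 6.16, 13.23, 20.3, 27.37]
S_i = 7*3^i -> [7, 21, 63, 189, 567]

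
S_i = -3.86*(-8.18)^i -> [-3.86, 31.57, -258.28, 2112.75, -17282.26]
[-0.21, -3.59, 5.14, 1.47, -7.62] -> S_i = Random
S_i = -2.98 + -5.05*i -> [-2.98, -8.03, -13.08, -18.13, -23.18]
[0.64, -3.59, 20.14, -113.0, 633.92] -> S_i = 0.64*(-5.61)^i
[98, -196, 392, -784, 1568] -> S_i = 98*-2^i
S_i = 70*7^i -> [70, 490, 3430, 24010, 168070]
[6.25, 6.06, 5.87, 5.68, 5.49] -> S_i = 6.25 + -0.19*i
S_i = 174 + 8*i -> [174, 182, 190, 198, 206]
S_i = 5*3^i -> [5, 15, 45, 135, 405]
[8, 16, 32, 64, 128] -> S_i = 8*2^i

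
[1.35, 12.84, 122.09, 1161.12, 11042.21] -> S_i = 1.35*9.51^i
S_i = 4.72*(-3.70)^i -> [4.72, -17.46, 64.62, -239.08, 884.6]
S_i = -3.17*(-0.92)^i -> [-3.17, 2.92, -2.68, 2.47, -2.27]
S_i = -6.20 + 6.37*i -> [-6.2, 0.17, 6.54, 12.91, 19.28]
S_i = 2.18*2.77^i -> [2.18, 6.04, 16.73, 46.33, 128.34]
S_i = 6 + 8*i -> [6, 14, 22, 30, 38]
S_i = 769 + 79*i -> [769, 848, 927, 1006, 1085]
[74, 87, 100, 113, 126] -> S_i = 74 + 13*i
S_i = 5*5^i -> [5, 25, 125, 625, 3125]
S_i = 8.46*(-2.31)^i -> [8.46, -19.54, 45.14, -104.28, 240.89]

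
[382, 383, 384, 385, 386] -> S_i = 382 + 1*i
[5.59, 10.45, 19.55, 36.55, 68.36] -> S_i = 5.59*1.87^i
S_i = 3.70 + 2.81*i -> [3.7, 6.51, 9.32, 12.13, 14.94]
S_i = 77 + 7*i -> [77, 84, 91, 98, 105]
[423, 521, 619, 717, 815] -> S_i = 423 + 98*i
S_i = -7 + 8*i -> [-7, 1, 9, 17, 25]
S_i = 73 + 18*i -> [73, 91, 109, 127, 145]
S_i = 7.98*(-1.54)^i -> [7.98, -12.29, 18.93, -29.15, 44.88]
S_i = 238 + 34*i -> [238, 272, 306, 340, 374]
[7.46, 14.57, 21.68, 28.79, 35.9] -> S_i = 7.46 + 7.11*i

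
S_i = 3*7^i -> [3, 21, 147, 1029, 7203]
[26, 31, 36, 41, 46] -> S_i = 26 + 5*i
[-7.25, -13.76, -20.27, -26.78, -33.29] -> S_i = -7.25 + -6.51*i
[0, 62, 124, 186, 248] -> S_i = 0 + 62*i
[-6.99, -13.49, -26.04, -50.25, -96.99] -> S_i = -6.99*1.93^i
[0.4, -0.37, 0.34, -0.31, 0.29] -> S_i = 0.40*(-0.92)^i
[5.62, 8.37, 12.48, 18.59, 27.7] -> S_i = 5.62*1.49^i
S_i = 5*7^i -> [5, 35, 245, 1715, 12005]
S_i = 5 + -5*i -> [5, 0, -5, -10, -15]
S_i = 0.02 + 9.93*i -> [0.02, 9.95, 19.88, 29.81, 39.74]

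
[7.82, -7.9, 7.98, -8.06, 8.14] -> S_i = 7.82*(-1.01)^i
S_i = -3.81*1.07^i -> [-3.81, -4.08, -4.36, -4.67, -4.99]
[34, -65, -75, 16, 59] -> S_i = Random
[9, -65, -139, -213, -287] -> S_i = 9 + -74*i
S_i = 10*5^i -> [10, 50, 250, 1250, 6250]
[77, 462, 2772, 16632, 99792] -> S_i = 77*6^i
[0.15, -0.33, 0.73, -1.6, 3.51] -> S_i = 0.15*(-2.20)^i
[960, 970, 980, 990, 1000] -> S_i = 960 + 10*i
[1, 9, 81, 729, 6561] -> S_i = 1*9^i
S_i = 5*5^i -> [5, 25, 125, 625, 3125]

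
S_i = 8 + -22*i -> [8, -14, -36, -58, -80]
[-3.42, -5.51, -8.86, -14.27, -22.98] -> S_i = -3.42*1.61^i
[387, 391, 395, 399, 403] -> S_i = 387 + 4*i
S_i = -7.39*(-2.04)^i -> [-7.39, 15.08, -30.75, 62.74, -127.99]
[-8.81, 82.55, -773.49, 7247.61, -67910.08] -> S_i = -8.81*(-9.37)^i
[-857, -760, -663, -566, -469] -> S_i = -857 + 97*i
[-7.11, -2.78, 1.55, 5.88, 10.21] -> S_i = -7.11 + 4.33*i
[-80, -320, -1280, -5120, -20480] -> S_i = -80*4^i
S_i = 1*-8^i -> [1, -8, 64, -512, 4096]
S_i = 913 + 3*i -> [913, 916, 919, 922, 925]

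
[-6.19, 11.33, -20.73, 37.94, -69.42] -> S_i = -6.19*(-1.83)^i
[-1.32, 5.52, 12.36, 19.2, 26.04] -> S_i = -1.32 + 6.84*i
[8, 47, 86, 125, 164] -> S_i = 8 + 39*i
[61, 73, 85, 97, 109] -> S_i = 61 + 12*i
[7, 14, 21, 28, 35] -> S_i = 7 + 7*i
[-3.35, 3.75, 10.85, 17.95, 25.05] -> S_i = -3.35 + 7.10*i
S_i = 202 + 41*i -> [202, 243, 284, 325, 366]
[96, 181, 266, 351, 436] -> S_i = 96 + 85*i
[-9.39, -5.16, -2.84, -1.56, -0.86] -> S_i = -9.39*0.55^i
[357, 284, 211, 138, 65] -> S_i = 357 + -73*i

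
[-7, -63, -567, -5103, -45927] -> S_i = -7*9^i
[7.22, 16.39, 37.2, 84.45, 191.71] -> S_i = 7.22*2.27^i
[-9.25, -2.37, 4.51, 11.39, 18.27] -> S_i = -9.25 + 6.88*i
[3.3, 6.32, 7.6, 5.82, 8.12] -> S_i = Random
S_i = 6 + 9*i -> [6, 15, 24, 33, 42]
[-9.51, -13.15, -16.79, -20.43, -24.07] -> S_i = -9.51 + -3.64*i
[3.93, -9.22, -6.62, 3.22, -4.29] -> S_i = Random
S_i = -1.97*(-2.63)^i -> [-1.97, 5.18, -13.63, 35.84, -94.25]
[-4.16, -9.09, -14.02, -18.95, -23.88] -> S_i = -4.16 + -4.93*i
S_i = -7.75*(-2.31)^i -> [-7.75, 17.9, -41.35, 95.53, -220.67]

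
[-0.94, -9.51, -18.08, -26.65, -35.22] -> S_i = -0.94 + -8.57*i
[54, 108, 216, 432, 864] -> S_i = 54*2^i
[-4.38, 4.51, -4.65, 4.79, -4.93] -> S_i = -4.38*(-1.03)^i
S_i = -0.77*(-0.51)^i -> [-0.77, 0.39, -0.2, 0.1, -0.05]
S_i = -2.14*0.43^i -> [-2.14, -0.92, -0.4, -0.17, -0.07]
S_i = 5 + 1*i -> [5, 6, 7, 8, 9]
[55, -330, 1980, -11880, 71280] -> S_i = 55*-6^i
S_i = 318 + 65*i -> [318, 383, 448, 513, 578]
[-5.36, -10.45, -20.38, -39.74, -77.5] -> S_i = -5.36*1.95^i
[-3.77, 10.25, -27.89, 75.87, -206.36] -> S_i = -3.77*(-2.72)^i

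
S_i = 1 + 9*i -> [1, 10, 19, 28, 37]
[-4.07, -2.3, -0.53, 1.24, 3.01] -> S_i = -4.07 + 1.77*i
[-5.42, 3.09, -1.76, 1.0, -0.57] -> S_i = -5.42*(-0.57)^i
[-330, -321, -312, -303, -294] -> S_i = -330 + 9*i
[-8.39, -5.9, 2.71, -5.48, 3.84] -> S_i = Random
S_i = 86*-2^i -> [86, -172, 344, -688, 1376]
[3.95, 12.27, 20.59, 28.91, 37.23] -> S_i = 3.95 + 8.32*i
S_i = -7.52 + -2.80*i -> [-7.52, -10.32, -13.12, -15.92, -18.72]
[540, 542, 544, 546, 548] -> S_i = 540 + 2*i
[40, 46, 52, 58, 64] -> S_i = 40 + 6*i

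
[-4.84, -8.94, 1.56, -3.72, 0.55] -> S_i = Random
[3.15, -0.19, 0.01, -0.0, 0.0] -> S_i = 3.15*(-0.06)^i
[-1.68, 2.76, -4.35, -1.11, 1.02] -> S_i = Random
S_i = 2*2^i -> [2, 4, 8, 16, 32]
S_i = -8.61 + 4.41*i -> [-8.61, -4.2, 0.21, 4.62, 9.03]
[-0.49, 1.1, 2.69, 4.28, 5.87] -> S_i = -0.49 + 1.59*i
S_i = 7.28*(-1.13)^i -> [7.28, -8.23, 9.3, -10.5, 11.87]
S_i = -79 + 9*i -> [-79, -70, -61, -52, -43]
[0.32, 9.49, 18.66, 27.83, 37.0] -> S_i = 0.32 + 9.17*i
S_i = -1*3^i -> [-1, -3, -9, -27, -81]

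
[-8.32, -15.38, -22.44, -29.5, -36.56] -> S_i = -8.32 + -7.06*i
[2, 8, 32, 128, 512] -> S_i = 2*4^i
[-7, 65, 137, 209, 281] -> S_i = -7 + 72*i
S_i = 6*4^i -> [6, 24, 96, 384, 1536]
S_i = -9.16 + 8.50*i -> [-9.16, -0.66, 7.84, 16.34, 24.84]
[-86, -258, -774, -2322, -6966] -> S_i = -86*3^i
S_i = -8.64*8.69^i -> [-8.64, -75.08, -652.46, -5669.87, -49271.17]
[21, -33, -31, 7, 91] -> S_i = Random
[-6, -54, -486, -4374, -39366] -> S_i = -6*9^i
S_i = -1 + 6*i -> [-1, 5, 11, 17, 23]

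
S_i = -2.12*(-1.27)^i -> [-2.12, 2.69, -3.42, 4.34, -5.52]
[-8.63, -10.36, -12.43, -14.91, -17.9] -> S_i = -8.63*1.20^i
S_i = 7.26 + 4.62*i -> [7.26, 11.88, 16.5, 21.12, 25.74]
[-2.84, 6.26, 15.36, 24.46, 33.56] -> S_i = -2.84 + 9.10*i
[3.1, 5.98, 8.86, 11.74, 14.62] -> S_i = 3.10 + 2.88*i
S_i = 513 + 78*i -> [513, 591, 669, 747, 825]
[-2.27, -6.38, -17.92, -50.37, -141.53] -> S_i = -2.27*2.81^i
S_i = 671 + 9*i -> [671, 680, 689, 698, 707]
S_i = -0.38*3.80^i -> [-0.38, -1.44, -5.49, -20.85, -79.24]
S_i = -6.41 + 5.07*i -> [-6.41, -1.34, 3.73, 8.8, 13.87]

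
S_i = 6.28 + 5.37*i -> [6.28, 11.65, 17.02, 22.39, 27.76]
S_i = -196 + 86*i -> [-196, -110, -24, 62, 148]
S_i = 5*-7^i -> [5, -35, 245, -1715, 12005]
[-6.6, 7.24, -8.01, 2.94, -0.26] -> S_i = Random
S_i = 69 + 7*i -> [69, 76, 83, 90, 97]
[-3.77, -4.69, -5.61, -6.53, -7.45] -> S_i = -3.77 + -0.92*i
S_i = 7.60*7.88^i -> [7.6, 59.89, 471.92, 3718.71, 29303.43]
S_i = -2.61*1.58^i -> [-2.61, -4.12, -6.52, -10.29, -16.27]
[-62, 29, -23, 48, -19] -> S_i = Random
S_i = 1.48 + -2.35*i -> [1.48, -0.87, -3.22, -5.57, -7.92]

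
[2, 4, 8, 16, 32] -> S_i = 2*2^i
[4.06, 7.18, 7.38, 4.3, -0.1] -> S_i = Random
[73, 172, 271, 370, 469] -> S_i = 73 + 99*i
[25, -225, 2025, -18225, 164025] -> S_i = 25*-9^i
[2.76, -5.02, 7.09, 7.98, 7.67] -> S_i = Random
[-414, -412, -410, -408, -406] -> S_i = -414 + 2*i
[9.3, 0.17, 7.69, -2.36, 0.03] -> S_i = Random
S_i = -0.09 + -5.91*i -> [-0.09, -6.0, -11.91, -17.82, -23.73]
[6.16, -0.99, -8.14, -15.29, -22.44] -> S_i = 6.16 + -7.15*i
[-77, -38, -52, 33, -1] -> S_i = Random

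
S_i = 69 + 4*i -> [69, 73, 77, 81, 85]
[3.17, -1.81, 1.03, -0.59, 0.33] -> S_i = 3.17*(-0.57)^i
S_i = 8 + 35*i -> [8, 43, 78, 113, 148]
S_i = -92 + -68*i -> [-92, -160, -228, -296, -364]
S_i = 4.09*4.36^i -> [4.09, 17.83, 77.75, 338.99, 1477.98]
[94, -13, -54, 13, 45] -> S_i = Random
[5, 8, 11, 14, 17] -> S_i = 5 + 3*i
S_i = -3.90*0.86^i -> [-3.9, -3.35, -2.88, -2.48, -2.13]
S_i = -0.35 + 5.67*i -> [-0.35, 5.32, 10.99, 16.66, 22.33]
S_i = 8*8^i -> [8, 64, 512, 4096, 32768]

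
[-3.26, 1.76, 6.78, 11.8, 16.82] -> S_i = -3.26 + 5.02*i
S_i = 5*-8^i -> [5, -40, 320, -2560, 20480]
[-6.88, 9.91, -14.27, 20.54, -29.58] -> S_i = -6.88*(-1.44)^i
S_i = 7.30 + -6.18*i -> [7.3, 1.12, -5.06, -11.24, -17.42]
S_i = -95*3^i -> [-95, -285, -855, -2565, -7695]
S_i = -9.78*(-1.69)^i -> [-9.78, 16.53, -27.93, 47.21, -79.78]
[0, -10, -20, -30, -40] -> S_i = 0 + -10*i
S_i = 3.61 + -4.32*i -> [3.61, -0.71, -5.03, -9.35, -13.67]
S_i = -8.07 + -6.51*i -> [-8.07, -14.58, -21.09, -27.6, -34.11]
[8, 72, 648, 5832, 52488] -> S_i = 8*9^i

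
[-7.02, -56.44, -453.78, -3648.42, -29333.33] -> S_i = -7.02*8.04^i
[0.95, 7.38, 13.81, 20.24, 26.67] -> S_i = 0.95 + 6.43*i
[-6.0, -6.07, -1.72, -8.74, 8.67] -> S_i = Random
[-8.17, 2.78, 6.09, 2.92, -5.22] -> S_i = Random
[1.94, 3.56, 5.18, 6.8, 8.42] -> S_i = 1.94 + 1.62*i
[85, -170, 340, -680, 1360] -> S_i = 85*-2^i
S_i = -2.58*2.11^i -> [-2.58, -5.44, -11.49, -24.24, -51.14]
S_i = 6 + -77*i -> [6, -71, -148, -225, -302]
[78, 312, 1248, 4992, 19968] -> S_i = 78*4^i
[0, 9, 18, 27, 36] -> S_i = 0 + 9*i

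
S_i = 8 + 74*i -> [8, 82, 156, 230, 304]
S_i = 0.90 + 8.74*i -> [0.9, 9.64, 18.38, 27.12, 35.86]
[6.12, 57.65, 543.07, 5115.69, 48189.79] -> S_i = 6.12*9.42^i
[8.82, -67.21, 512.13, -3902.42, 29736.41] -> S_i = 8.82*(-7.62)^i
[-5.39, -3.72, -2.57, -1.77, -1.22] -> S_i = -5.39*0.69^i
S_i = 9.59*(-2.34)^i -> [9.59, -22.44, 52.51, -122.88, 287.53]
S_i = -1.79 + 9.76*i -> [-1.79, 7.97, 17.73, 27.49, 37.25]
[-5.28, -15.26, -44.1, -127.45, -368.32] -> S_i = -5.28*2.89^i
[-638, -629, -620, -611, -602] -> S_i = -638 + 9*i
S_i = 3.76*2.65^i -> [3.76, 9.96, 26.4, 69.97, 185.43]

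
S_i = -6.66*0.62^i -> [-6.66, -4.13, -2.56, -1.59, -0.98]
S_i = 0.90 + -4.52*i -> [0.9, -3.62, -8.14, -12.66, -17.18]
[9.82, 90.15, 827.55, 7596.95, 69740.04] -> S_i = 9.82*9.18^i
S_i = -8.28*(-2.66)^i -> [-8.28, 22.02, -58.59, 155.84, -414.53]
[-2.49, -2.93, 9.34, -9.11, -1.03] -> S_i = Random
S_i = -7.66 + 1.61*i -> [-7.66, -6.05, -4.44, -2.83, -1.22]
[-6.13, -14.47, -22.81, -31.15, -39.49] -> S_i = -6.13 + -8.34*i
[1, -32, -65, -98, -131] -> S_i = 1 + -33*i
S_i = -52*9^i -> [-52, -468, -4212, -37908, -341172]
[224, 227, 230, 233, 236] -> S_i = 224 + 3*i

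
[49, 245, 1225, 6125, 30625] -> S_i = 49*5^i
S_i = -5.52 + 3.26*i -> [-5.52, -2.26, 1.0, 4.26, 7.52]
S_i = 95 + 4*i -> [95, 99, 103, 107, 111]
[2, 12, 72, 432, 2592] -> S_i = 2*6^i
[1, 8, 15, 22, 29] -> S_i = 1 + 7*i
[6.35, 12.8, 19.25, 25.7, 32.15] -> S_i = 6.35 + 6.45*i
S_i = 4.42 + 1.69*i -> [4.42, 6.11, 7.8, 9.49, 11.18]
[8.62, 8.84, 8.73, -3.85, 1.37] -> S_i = Random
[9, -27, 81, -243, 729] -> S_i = 9*-3^i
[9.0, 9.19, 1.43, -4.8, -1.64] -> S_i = Random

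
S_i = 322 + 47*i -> [322, 369, 416, 463, 510]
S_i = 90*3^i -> [90, 270, 810, 2430, 7290]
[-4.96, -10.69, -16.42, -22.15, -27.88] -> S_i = -4.96 + -5.73*i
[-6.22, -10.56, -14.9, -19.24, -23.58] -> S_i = -6.22 + -4.34*i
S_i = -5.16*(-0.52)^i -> [-5.16, 2.68, -1.4, 0.73, -0.38]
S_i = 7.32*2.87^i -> [7.32, 21.01, 60.29, 173.04, 496.64]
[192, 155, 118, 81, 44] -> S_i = 192 + -37*i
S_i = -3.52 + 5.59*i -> [-3.52, 2.07, 7.66, 13.25, 18.84]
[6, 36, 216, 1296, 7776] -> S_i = 6*6^i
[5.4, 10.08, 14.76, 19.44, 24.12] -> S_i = 5.40 + 4.68*i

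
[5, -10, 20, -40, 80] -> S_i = 5*-2^i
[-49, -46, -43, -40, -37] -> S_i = -49 + 3*i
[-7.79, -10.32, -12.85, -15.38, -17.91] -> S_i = -7.79 + -2.53*i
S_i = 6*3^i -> [6, 18, 54, 162, 486]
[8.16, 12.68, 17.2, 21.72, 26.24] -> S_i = 8.16 + 4.52*i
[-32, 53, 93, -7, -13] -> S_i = Random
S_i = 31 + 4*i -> [31, 35, 39, 43, 47]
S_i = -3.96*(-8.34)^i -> [-3.96, 33.03, -275.44, 2297.17, -19158.41]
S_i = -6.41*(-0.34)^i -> [-6.41, 2.18, -0.74, 0.25, -0.09]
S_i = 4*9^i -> [4, 36, 324, 2916, 26244]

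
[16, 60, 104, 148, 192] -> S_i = 16 + 44*i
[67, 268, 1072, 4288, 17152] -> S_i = 67*4^i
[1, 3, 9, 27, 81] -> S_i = 1*3^i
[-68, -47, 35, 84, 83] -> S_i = Random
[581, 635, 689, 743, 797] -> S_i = 581 + 54*i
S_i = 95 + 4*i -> [95, 99, 103, 107, 111]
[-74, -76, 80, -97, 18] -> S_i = Random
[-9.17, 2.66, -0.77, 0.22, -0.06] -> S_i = -9.17*(-0.29)^i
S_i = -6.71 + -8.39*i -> [-6.71, -15.1, -23.49, -31.88, -40.27]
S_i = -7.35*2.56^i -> [-7.35, -18.82, -48.17, -123.31, -315.68]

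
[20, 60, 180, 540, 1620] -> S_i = 20*3^i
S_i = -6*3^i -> [-6, -18, -54, -162, -486]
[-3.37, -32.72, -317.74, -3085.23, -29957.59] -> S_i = -3.37*9.71^i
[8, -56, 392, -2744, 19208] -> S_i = 8*-7^i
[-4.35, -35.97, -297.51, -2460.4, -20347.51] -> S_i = -4.35*8.27^i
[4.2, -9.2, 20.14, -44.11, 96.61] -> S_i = 4.20*(-2.19)^i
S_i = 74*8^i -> [74, 592, 4736, 37888, 303104]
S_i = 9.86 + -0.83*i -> [9.86, 9.03, 8.2, 7.37, 6.54]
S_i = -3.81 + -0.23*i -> [-3.81, -4.04, -4.27, -4.5, -4.73]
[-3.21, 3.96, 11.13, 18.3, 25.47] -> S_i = -3.21 + 7.17*i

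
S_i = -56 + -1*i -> [-56, -57, -58, -59, -60]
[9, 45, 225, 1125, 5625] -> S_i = 9*5^i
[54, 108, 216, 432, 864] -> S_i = 54*2^i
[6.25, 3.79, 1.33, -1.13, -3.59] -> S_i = 6.25 + -2.46*i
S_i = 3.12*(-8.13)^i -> [3.12, -25.37, 206.22, -1676.59, 13630.66]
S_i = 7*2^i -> [7, 14, 28, 56, 112]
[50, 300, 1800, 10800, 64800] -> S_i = 50*6^i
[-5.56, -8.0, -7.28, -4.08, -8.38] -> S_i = Random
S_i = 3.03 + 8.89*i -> [3.03, 11.92, 20.81, 29.7, 38.59]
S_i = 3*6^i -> [3, 18, 108, 648, 3888]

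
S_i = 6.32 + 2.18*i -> [6.32, 8.5, 10.68, 12.86, 15.04]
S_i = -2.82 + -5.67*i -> [-2.82, -8.49, -14.16, -19.83, -25.5]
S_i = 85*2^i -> [85, 170, 340, 680, 1360]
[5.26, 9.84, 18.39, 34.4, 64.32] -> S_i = 5.26*1.87^i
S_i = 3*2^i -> [3, 6, 12, 24, 48]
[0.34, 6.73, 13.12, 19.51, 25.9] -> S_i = 0.34 + 6.39*i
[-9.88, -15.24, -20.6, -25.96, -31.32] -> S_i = -9.88 + -5.36*i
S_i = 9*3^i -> [9, 27, 81, 243, 729]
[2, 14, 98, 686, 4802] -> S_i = 2*7^i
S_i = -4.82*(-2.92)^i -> [-4.82, 14.07, -41.1, 120.0, -350.41]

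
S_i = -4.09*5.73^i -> [-4.09, -23.44, -134.29, -769.46, -4409.02]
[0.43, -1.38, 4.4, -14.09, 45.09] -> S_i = 0.43*(-3.20)^i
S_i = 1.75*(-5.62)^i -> [1.75, -9.84, 55.27, -310.63, 1745.76]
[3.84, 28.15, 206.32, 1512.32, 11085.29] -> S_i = 3.84*7.33^i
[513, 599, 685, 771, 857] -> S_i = 513 + 86*i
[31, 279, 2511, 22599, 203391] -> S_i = 31*9^i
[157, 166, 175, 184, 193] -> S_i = 157 + 9*i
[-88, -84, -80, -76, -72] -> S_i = -88 + 4*i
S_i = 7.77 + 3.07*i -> [7.77, 10.84, 13.91, 16.98, 20.05]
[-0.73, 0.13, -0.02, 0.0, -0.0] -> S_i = -0.73*(-0.18)^i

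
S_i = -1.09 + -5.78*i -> [-1.09, -6.87, -12.65, -18.43, -24.21]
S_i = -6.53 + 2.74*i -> [-6.53, -3.79, -1.05, 1.69, 4.43]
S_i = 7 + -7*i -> [7, 0, -7, -14, -21]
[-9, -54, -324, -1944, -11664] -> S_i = -9*6^i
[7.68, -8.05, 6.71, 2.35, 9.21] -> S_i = Random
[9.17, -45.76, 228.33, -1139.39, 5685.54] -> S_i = 9.17*(-4.99)^i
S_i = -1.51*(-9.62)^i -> [-1.51, 14.53, -139.74, 1344.32, -12932.34]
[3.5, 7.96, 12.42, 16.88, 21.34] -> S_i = 3.50 + 4.46*i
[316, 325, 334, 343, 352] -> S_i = 316 + 9*i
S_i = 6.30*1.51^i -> [6.3, 9.51, 14.36, 21.69, 32.75]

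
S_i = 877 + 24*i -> [877, 901, 925, 949, 973]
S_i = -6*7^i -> [-6, -42, -294, -2058, -14406]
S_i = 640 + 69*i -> [640, 709, 778, 847, 916]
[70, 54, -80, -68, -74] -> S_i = Random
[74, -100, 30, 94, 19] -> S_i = Random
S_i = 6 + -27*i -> [6, -21, -48, -75, -102]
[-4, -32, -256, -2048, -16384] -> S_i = -4*8^i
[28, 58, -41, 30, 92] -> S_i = Random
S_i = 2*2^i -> [2, 4, 8, 16, 32]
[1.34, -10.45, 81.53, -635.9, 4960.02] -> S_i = 1.34*(-7.80)^i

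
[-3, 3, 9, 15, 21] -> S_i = -3 + 6*i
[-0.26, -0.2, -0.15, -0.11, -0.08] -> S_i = -0.26*0.75^i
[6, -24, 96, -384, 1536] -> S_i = 6*-4^i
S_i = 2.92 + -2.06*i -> [2.92, 0.86, -1.2, -3.26, -5.32]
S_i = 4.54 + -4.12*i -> [4.54, 0.42, -3.7, -7.82, -11.94]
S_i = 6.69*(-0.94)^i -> [6.69, -6.29, 5.91, -5.56, 5.22]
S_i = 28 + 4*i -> [28, 32, 36, 40, 44]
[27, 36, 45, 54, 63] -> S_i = 27 + 9*i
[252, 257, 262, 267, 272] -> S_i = 252 + 5*i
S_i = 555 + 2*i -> [555, 557, 559, 561, 563]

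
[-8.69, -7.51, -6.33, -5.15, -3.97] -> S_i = -8.69 + 1.18*i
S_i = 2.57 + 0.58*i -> [2.57, 3.15, 3.73, 4.31, 4.89]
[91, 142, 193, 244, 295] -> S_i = 91 + 51*i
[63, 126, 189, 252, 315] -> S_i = 63 + 63*i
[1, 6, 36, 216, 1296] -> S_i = 1*6^i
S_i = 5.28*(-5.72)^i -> [5.28, -30.2, 172.75, -988.15, 5652.21]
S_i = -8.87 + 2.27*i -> [-8.87, -6.6, -4.33, -2.06, 0.21]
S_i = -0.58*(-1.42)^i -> [-0.58, 0.82, -1.17, 1.66, -2.36]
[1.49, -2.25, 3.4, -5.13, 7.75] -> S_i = 1.49*(-1.51)^i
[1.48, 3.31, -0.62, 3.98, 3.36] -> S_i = Random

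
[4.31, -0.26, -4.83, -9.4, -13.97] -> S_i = 4.31 + -4.57*i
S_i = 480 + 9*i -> [480, 489, 498, 507, 516]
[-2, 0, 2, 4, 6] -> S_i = -2 + 2*i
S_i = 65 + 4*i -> [65, 69, 73, 77, 81]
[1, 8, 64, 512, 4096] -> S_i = 1*8^i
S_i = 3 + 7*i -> [3, 10, 17, 24, 31]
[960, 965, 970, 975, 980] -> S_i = 960 + 5*i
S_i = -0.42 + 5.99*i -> [-0.42, 5.57, 11.56, 17.55, 23.54]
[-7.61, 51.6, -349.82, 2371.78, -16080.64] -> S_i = -7.61*(-6.78)^i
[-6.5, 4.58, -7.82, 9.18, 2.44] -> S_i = Random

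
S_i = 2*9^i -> [2, 18, 162, 1458, 13122]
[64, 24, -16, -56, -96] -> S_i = 64 + -40*i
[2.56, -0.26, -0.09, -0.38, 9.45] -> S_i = Random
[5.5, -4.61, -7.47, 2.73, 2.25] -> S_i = Random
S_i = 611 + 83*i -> [611, 694, 777, 860, 943]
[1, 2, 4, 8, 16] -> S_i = 1*2^i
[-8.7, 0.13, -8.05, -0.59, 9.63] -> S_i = Random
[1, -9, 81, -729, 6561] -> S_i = 1*-9^i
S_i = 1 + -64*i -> [1, -63, -127, -191, -255]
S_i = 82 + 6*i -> [82, 88, 94, 100, 106]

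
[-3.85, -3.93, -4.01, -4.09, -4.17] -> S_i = -3.85*1.02^i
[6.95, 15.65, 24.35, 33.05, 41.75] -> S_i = 6.95 + 8.70*i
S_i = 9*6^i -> [9, 54, 324, 1944, 11664]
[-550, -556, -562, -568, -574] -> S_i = -550 + -6*i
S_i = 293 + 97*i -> [293, 390, 487, 584, 681]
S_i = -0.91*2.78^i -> [-0.91, -2.53, -7.03, -19.55, -54.35]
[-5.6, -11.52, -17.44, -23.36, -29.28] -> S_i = -5.60 + -5.92*i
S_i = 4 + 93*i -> [4, 97, 190, 283, 376]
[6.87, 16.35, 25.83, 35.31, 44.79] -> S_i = 6.87 + 9.48*i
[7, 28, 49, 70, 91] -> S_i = 7 + 21*i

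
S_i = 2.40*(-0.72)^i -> [2.4, -1.73, 1.24, -0.9, 0.64]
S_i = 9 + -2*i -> [9, 7, 5, 3, 1]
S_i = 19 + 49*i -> [19, 68, 117, 166, 215]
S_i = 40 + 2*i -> [40, 42, 44, 46, 48]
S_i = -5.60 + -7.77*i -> [-5.6, -13.37, -21.14, -28.91, -36.68]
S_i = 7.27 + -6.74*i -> [7.27, 0.53, -6.21, -12.95, -19.69]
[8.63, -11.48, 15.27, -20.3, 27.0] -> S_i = 8.63*(-1.33)^i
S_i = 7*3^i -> [7, 21, 63, 189, 567]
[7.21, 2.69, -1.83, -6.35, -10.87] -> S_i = 7.21 + -4.52*i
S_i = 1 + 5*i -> [1, 6, 11, 16, 21]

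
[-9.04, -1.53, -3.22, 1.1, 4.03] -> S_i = Random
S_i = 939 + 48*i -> [939, 987, 1035, 1083, 1131]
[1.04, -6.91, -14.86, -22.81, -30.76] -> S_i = 1.04 + -7.95*i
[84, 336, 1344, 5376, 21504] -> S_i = 84*4^i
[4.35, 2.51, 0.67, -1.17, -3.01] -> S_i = 4.35 + -1.84*i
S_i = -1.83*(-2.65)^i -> [-1.83, 4.85, -12.85, 34.06, -90.25]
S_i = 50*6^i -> [50, 300, 1800, 10800, 64800]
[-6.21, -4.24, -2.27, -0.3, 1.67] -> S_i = -6.21 + 1.97*i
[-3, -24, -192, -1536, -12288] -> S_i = -3*8^i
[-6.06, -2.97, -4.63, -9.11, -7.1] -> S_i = Random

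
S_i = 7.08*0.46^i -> [7.08, 3.26, 1.5, 0.69, 0.32]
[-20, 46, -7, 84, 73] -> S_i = Random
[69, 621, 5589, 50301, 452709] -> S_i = 69*9^i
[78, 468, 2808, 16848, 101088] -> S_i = 78*6^i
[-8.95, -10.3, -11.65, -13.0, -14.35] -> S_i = -8.95 + -1.35*i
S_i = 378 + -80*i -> [378, 298, 218, 138, 58]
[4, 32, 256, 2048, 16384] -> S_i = 4*8^i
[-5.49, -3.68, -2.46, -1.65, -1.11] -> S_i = -5.49*0.67^i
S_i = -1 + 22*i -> [-1, 21, 43, 65, 87]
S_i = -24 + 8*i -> [-24, -16, -8, 0, 8]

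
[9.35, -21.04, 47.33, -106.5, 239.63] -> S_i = 9.35*(-2.25)^i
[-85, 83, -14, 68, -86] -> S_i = Random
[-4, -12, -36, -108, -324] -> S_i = -4*3^i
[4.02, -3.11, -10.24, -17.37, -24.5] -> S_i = 4.02 + -7.13*i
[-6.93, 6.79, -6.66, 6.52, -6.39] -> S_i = -6.93*(-0.98)^i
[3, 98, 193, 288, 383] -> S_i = 3 + 95*i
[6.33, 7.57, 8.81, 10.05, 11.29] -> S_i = 6.33 + 1.24*i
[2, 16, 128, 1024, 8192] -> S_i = 2*8^i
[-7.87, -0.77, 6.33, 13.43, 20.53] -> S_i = -7.87 + 7.10*i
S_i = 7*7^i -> [7, 49, 343, 2401, 16807]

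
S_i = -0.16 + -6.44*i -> [-0.16, -6.6, -13.04, -19.48, -25.92]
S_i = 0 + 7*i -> [0, 7, 14, 21, 28]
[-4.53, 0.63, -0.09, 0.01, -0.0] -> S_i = -4.53*(-0.14)^i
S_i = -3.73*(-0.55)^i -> [-3.73, 2.05, -1.13, 0.62, -0.34]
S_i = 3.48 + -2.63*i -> [3.48, 0.85, -1.78, -4.41, -7.04]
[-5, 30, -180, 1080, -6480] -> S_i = -5*-6^i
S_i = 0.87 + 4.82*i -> [0.87, 5.69, 10.51, 15.33, 20.15]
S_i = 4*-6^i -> [4, -24, 144, -864, 5184]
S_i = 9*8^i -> [9, 72, 576, 4608, 36864]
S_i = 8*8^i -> [8, 64, 512, 4096, 32768]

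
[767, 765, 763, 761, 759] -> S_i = 767 + -2*i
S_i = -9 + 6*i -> [-9, -3, 3, 9, 15]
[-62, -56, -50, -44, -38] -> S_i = -62 + 6*i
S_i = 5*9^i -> [5, 45, 405, 3645, 32805]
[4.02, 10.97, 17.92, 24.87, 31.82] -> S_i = 4.02 + 6.95*i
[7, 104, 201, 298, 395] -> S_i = 7 + 97*i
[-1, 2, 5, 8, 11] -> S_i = -1 + 3*i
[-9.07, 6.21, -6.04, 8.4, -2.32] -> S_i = Random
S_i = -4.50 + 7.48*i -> [-4.5, 2.98, 10.46, 17.94, 25.42]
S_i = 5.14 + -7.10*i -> [5.14, -1.96, -9.06, -16.16, -23.26]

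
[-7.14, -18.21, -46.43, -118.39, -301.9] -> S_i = -7.14*2.55^i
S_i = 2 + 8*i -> [2, 10, 18, 26, 34]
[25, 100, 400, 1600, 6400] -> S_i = 25*4^i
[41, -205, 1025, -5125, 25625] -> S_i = 41*-5^i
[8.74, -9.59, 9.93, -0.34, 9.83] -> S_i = Random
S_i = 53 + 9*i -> [53, 62, 71, 80, 89]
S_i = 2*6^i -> [2, 12, 72, 432, 2592]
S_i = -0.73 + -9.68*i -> [-0.73, -10.41, -20.09, -29.77, -39.45]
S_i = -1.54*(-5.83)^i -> [-1.54, 8.98, -52.34, 305.16, -1779.08]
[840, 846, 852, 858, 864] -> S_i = 840 + 6*i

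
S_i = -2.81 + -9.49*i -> [-2.81, -12.3, -21.79, -31.28, -40.77]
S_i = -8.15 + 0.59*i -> [-8.15, -7.56, -6.97, -6.38, -5.79]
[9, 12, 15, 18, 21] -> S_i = 9 + 3*i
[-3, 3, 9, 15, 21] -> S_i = -3 + 6*i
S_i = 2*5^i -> [2, 10, 50, 250, 1250]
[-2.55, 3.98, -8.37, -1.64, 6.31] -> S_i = Random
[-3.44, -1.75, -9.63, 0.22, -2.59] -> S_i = Random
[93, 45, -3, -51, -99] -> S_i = 93 + -48*i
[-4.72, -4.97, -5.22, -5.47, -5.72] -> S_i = -4.72 + -0.25*i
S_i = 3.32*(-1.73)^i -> [3.32, -5.74, 9.94, -17.19, 29.74]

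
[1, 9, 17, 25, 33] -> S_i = 1 + 8*i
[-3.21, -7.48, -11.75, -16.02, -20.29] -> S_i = -3.21 + -4.27*i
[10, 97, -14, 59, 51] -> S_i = Random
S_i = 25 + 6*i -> [25, 31, 37, 43, 49]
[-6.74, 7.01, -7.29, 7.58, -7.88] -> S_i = -6.74*(-1.04)^i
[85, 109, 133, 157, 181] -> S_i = 85 + 24*i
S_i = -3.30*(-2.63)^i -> [-3.3, 8.68, -22.83, 60.03, -157.88]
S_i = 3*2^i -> [3, 6, 12, 24, 48]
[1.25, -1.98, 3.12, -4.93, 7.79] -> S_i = 1.25*(-1.58)^i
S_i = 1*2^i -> [1, 2, 4, 8, 16]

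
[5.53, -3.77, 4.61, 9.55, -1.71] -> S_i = Random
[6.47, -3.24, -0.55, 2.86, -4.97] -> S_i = Random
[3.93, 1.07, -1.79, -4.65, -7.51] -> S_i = 3.93 + -2.86*i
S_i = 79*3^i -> [79, 237, 711, 2133, 6399]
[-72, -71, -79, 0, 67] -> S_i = Random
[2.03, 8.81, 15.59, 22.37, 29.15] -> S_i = 2.03 + 6.78*i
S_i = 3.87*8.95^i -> [3.87, 34.64, 310.0, 2774.47, 24831.51]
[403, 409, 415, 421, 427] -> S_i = 403 + 6*i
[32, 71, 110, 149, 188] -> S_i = 32 + 39*i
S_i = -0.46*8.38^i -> [-0.46, -3.85, -32.3, -270.7, -2268.47]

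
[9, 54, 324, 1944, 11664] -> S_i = 9*6^i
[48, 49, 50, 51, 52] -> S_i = 48 + 1*i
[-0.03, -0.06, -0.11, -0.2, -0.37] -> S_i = -0.03*1.88^i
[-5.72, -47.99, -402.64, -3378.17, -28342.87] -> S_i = -5.72*8.39^i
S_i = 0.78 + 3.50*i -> [0.78, 4.28, 7.78, 11.28, 14.78]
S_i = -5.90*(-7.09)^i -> [-5.9, 41.83, -296.58, 2102.76, -14908.6]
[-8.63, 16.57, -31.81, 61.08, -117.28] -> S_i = -8.63*(-1.92)^i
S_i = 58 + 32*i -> [58, 90, 122, 154, 186]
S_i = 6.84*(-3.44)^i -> [6.84, -23.53, 80.94, -278.44, 957.83]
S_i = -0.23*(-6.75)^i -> [-0.23, 1.55, -10.48, 70.74, -477.47]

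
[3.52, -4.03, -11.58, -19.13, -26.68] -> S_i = 3.52 + -7.55*i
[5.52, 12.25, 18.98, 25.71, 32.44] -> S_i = 5.52 + 6.73*i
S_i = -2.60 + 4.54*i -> [-2.6, 1.94, 6.48, 11.02, 15.56]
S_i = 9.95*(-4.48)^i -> [9.95, -44.58, 199.7, -894.66, 4008.07]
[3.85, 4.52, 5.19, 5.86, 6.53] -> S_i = 3.85 + 0.67*i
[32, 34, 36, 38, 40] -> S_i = 32 + 2*i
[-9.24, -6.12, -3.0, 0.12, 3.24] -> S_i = -9.24 + 3.12*i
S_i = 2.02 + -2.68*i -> [2.02, -0.66, -3.34, -6.02, -8.7]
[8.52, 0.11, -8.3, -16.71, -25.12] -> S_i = 8.52 + -8.41*i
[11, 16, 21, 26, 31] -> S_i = 11 + 5*i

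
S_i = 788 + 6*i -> [788, 794, 800, 806, 812]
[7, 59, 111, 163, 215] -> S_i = 7 + 52*i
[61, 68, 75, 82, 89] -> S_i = 61 + 7*i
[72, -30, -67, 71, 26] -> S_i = Random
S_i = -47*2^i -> [-47, -94, -188, -376, -752]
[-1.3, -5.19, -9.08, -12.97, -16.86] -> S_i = -1.30 + -3.89*i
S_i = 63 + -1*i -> [63, 62, 61, 60, 59]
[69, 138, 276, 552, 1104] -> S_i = 69*2^i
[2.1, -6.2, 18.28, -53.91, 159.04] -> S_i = 2.10*(-2.95)^i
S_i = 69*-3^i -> [69, -207, 621, -1863, 5589]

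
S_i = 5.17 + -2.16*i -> [5.17, 3.01, 0.85, -1.31, -3.47]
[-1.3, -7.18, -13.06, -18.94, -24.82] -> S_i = -1.30 + -5.88*i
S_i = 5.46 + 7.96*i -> [5.46, 13.42, 21.38, 29.34, 37.3]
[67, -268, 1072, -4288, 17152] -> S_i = 67*-4^i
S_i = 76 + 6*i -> [76, 82, 88, 94, 100]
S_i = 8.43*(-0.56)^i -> [8.43, -4.72, 2.64, -1.48, 0.83]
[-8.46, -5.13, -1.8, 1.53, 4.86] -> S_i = -8.46 + 3.33*i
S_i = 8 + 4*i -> [8, 12, 16, 20, 24]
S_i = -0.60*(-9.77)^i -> [-0.6, 5.86, -57.27, 559.54, -5466.75]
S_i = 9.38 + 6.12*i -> [9.38, 15.5, 21.62, 27.74, 33.86]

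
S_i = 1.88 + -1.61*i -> [1.88, 0.27, -1.34, -2.95, -4.56]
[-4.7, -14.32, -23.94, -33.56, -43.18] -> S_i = -4.70 + -9.62*i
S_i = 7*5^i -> [7, 35, 175, 875, 4375]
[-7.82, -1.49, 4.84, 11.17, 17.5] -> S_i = -7.82 + 6.33*i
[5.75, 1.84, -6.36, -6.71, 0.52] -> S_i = Random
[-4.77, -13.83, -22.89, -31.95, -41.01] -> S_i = -4.77 + -9.06*i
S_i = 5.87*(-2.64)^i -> [5.87, -15.5, 40.91, -108.01, 285.14]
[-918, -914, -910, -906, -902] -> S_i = -918 + 4*i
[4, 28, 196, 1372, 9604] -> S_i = 4*7^i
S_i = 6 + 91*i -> [6, 97, 188, 279, 370]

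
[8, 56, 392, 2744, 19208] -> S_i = 8*7^i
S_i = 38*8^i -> [38, 304, 2432, 19456, 155648]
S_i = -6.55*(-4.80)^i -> [-6.55, 31.44, -150.91, 724.38, -3477.01]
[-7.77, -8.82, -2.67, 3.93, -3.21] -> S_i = Random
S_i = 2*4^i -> [2, 8, 32, 128, 512]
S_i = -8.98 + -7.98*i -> [-8.98, -16.96, -24.94, -32.92, -40.9]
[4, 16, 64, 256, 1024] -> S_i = 4*4^i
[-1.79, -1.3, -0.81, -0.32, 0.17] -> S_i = -1.79 + 0.49*i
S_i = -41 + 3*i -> [-41, -38, -35, -32, -29]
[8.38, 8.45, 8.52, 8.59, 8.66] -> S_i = 8.38 + 0.07*i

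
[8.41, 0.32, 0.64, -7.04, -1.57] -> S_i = Random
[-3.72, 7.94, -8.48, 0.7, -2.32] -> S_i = Random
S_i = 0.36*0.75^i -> [0.36, 0.27, 0.2, 0.15, 0.11]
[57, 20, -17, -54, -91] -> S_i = 57 + -37*i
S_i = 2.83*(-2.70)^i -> [2.83, -7.64, 20.63, -55.7, 150.4]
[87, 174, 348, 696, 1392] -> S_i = 87*2^i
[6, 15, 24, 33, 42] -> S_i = 6 + 9*i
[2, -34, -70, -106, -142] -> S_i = 2 + -36*i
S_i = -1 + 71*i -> [-1, 70, 141, 212, 283]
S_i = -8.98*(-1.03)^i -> [-8.98, 9.25, -9.53, 9.81, -10.11]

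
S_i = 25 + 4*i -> [25, 29, 33, 37, 41]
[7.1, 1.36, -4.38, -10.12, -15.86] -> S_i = 7.10 + -5.74*i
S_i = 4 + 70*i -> [4, 74, 144, 214, 284]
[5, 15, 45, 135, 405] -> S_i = 5*3^i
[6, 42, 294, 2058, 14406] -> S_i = 6*7^i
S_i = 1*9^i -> [1, 9, 81, 729, 6561]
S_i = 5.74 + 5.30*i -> [5.74, 11.04, 16.34, 21.64, 26.94]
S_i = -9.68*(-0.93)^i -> [-9.68, 9.0, -8.37, 7.79, -7.24]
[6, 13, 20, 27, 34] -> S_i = 6 + 7*i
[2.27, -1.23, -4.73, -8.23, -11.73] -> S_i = 2.27 + -3.50*i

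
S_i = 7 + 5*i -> [7, 12, 17, 22, 27]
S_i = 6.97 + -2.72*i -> [6.97, 4.25, 1.53, -1.19, -3.91]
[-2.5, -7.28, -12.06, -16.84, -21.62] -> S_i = -2.50 + -4.78*i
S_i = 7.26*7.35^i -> [7.26, 53.36, 392.2, 2882.69, 21187.81]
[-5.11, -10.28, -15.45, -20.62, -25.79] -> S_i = -5.11 + -5.17*i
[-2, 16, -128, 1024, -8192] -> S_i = -2*-8^i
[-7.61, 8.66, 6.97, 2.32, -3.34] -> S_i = Random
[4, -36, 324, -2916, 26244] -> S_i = 4*-9^i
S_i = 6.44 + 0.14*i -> [6.44, 6.58, 6.72, 6.86, 7.0]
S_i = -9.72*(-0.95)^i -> [-9.72, 9.23, -8.77, 8.33, -7.92]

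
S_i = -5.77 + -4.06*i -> [-5.77, -9.83, -13.89, -17.95, -22.01]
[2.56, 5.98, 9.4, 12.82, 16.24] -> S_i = 2.56 + 3.42*i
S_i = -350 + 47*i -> [-350, -303, -256, -209, -162]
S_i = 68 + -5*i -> [68, 63, 58, 53, 48]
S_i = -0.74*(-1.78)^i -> [-0.74, 1.32, -2.34, 4.17, -7.43]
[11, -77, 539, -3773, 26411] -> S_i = 11*-7^i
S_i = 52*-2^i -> [52, -104, 208, -416, 832]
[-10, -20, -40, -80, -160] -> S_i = -10*2^i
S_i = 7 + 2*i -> [7, 9, 11, 13, 15]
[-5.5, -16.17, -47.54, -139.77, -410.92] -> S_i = -5.50*2.94^i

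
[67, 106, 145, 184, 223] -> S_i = 67 + 39*i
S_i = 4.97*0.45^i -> [4.97, 2.24, 1.01, 0.45, 0.2]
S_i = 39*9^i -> [39, 351, 3159, 28431, 255879]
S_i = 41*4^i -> [41, 164, 656, 2624, 10496]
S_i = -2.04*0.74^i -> [-2.04, -1.51, -1.12, -0.83, -0.61]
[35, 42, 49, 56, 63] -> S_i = 35 + 7*i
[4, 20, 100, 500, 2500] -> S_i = 4*5^i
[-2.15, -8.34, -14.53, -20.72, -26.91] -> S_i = -2.15 + -6.19*i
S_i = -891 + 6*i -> [-891, -885, -879, -873, -867]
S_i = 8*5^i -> [8, 40, 200, 1000, 5000]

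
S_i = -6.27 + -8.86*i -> [-6.27, -15.13, -23.99, -32.85, -41.71]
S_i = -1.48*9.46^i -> [-1.48, -14.0, -132.45, -1252.95, -11852.94]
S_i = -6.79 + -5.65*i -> [-6.79, -12.44, -18.09, -23.74, -29.39]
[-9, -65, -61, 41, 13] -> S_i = Random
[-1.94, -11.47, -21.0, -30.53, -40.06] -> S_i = -1.94 + -9.53*i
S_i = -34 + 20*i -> [-34, -14, 6, 26, 46]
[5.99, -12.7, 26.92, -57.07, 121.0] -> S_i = 5.99*(-2.12)^i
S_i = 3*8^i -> [3, 24, 192, 1536, 12288]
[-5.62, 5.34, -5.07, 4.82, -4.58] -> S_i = -5.62*(-0.95)^i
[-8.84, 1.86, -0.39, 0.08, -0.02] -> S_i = -8.84*(-0.21)^i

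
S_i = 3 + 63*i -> [3, 66, 129, 192, 255]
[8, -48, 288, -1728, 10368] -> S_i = 8*-6^i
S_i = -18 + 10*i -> [-18, -8, 2, 12, 22]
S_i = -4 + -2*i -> [-4, -6, -8, -10, -12]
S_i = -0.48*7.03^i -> [-0.48, -3.37, -23.72, -166.77, -1172.36]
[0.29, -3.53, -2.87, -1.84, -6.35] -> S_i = Random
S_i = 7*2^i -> [7, 14, 28, 56, 112]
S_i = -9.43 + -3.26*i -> [-9.43, -12.69, -15.95, -19.21, -22.47]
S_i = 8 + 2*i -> [8, 10, 12, 14, 16]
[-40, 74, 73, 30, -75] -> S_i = Random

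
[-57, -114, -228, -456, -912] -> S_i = -57*2^i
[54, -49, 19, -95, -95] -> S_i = Random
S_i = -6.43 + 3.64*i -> [-6.43, -2.79, 0.85, 4.49, 8.13]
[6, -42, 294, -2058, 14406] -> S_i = 6*-7^i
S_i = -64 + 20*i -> [-64, -44, -24, -4, 16]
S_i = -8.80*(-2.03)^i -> [-8.8, 17.86, -36.26, 73.62, -149.44]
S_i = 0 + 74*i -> [0, 74, 148, 222, 296]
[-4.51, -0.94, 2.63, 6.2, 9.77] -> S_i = -4.51 + 3.57*i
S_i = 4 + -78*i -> [4, -74, -152, -230, -308]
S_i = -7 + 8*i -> [-7, 1, 9, 17, 25]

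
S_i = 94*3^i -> [94, 282, 846, 2538, 7614]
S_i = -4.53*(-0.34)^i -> [-4.53, 1.54, -0.52, 0.18, -0.06]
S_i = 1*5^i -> [1, 5, 25, 125, 625]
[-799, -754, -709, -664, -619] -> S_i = -799 + 45*i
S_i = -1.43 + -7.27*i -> [-1.43, -8.7, -15.97, -23.24, -30.51]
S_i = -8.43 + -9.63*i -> [-8.43, -18.06, -27.69, -37.32, -46.95]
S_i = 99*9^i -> [99, 891, 8019, 72171, 649539]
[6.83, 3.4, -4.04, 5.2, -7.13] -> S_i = Random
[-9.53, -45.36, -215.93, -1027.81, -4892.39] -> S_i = -9.53*4.76^i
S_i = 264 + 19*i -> [264, 283, 302, 321, 340]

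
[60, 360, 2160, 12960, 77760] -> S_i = 60*6^i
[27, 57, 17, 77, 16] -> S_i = Random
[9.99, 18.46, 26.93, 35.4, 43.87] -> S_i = 9.99 + 8.47*i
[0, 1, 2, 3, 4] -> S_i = 0 + 1*i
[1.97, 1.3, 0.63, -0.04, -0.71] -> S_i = 1.97 + -0.67*i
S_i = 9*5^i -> [9, 45, 225, 1125, 5625]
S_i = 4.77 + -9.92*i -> [4.77, -5.15, -15.07, -24.99, -34.91]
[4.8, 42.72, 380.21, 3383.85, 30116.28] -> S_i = 4.80*8.90^i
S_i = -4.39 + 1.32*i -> [-4.39, -3.07, -1.75, -0.43, 0.89]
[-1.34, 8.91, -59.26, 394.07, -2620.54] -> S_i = -1.34*(-6.65)^i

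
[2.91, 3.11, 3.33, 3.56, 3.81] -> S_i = 2.91*1.07^i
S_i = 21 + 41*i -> [21, 62, 103, 144, 185]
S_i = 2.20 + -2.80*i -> [2.2, -0.6, -3.4, -6.2, -9.0]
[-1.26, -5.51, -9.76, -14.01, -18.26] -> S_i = -1.26 + -4.25*i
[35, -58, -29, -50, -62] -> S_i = Random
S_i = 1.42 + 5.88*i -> [1.42, 7.3, 13.18, 19.06, 24.94]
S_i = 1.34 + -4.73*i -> [1.34, -3.39, -8.12, -12.85, -17.58]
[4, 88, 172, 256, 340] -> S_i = 4 + 84*i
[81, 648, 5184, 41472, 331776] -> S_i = 81*8^i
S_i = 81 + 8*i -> [81, 89, 97, 105, 113]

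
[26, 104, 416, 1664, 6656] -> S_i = 26*4^i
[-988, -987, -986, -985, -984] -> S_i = -988 + 1*i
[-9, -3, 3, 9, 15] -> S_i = -9 + 6*i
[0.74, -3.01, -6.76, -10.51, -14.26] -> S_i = 0.74 + -3.75*i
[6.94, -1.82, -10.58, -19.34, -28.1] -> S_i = 6.94 + -8.76*i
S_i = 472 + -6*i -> [472, 466, 460, 454, 448]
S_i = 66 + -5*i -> [66, 61, 56, 51, 46]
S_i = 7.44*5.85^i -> [7.44, 43.52, 254.62, 1489.5, 8713.58]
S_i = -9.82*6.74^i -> [-9.82, -66.19, -446.1, -3006.71, -20265.21]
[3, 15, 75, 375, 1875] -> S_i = 3*5^i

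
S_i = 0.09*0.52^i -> [0.09, 0.05, 0.02, 0.01, 0.01]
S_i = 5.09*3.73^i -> [5.09, 18.99, 70.82, 264.15, 985.27]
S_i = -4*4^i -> [-4, -16, -64, -256, -1024]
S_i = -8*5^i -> [-8, -40, -200, -1000, -5000]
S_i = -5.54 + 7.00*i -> [-5.54, 1.46, 8.46, 15.46, 22.46]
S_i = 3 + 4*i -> [3, 7, 11, 15, 19]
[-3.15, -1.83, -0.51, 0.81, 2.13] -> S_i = -3.15 + 1.32*i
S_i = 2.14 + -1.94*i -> [2.14, 0.2, -1.74, -3.68, -5.62]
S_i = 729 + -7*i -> [729, 722, 715, 708, 701]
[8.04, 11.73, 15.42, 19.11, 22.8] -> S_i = 8.04 + 3.69*i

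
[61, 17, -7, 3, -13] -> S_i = Random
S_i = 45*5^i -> [45, 225, 1125, 5625, 28125]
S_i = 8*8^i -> [8, 64, 512, 4096, 32768]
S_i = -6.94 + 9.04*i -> [-6.94, 2.1, 11.14, 20.18, 29.22]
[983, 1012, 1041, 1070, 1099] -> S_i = 983 + 29*i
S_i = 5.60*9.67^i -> [5.6, 54.15, 523.65, 5063.69, 48965.92]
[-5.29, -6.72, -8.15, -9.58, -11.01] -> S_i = -5.29 + -1.43*i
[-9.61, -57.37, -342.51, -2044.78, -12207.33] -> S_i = -9.61*5.97^i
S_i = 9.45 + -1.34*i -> [9.45, 8.11, 6.77, 5.43, 4.09]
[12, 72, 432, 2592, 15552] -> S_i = 12*6^i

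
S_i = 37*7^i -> [37, 259, 1813, 12691, 88837]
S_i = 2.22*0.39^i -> [2.22, 0.87, 0.34, 0.13, 0.05]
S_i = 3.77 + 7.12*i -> [3.77, 10.89, 18.01, 25.13, 32.25]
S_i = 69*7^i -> [69, 483, 3381, 23667, 165669]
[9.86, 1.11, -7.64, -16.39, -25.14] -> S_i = 9.86 + -8.75*i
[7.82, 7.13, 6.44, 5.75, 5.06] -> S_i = 7.82 + -0.69*i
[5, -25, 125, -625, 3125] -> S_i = 5*-5^i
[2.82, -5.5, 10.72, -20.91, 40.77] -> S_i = 2.82*(-1.95)^i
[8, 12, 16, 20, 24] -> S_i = 8 + 4*i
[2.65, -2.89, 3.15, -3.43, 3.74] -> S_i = 2.65*(-1.09)^i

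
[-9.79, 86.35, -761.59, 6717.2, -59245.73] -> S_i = -9.79*(-8.82)^i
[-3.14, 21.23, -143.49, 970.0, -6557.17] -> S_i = -3.14*(-6.76)^i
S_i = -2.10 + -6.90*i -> [-2.1, -9.0, -15.9, -22.8, -29.7]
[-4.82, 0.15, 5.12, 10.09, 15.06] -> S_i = -4.82 + 4.97*i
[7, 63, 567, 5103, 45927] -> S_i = 7*9^i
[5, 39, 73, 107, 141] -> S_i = 5 + 34*i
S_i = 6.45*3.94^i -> [6.45, 25.41, 100.13, 394.5, 1554.33]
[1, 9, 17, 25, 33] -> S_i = 1 + 8*i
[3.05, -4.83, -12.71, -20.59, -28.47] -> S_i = 3.05 + -7.88*i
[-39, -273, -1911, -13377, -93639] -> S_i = -39*7^i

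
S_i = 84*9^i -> [84, 756, 6804, 61236, 551124]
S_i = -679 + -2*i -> [-679, -681, -683, -685, -687]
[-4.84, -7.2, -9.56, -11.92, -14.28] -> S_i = -4.84 + -2.36*i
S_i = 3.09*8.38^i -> [3.09, 25.89, 216.99, 1818.4, 15238.23]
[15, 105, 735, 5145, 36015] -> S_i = 15*7^i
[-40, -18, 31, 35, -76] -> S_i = Random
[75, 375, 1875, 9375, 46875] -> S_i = 75*5^i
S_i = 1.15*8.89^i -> [1.15, 10.22, 90.89, 807.98, 7182.98]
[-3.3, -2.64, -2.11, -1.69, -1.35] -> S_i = -3.30*0.80^i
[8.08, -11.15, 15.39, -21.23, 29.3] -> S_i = 8.08*(-1.38)^i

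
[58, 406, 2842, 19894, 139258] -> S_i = 58*7^i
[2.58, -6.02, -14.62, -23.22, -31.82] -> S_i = 2.58 + -8.60*i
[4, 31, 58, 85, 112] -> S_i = 4 + 27*i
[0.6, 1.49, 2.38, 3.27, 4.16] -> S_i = 0.60 + 0.89*i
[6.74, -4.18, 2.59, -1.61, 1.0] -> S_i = 6.74*(-0.62)^i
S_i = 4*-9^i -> [4, -36, 324, -2916, 26244]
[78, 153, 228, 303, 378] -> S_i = 78 + 75*i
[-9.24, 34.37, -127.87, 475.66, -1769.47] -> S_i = -9.24*(-3.72)^i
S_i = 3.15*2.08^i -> [3.15, 6.55, 13.63, 28.35, 58.96]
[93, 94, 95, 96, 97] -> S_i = 93 + 1*i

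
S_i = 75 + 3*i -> [75, 78, 81, 84, 87]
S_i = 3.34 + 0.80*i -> [3.34, 4.14, 4.94, 5.74, 6.54]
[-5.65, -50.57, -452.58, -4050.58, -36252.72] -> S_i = -5.65*8.95^i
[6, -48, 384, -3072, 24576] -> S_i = 6*-8^i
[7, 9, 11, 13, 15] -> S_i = 7 + 2*i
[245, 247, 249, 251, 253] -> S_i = 245 + 2*i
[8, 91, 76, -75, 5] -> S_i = Random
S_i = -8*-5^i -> [-8, 40, -200, 1000, -5000]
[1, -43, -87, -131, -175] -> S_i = 1 + -44*i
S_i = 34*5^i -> [34, 170, 850, 4250, 21250]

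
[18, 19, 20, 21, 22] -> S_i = 18 + 1*i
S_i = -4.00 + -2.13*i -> [-4.0, -6.13, -8.26, -10.39, -12.52]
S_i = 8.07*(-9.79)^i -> [8.07, -79.01, 773.46, -7572.19, 74131.76]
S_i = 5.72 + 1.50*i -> [5.72, 7.22, 8.72, 10.22, 11.72]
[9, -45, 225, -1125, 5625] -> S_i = 9*-5^i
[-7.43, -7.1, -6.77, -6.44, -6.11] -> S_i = -7.43 + 0.33*i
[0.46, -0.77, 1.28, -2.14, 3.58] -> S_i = 0.46*(-1.67)^i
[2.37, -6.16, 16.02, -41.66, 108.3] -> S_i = 2.37*(-2.60)^i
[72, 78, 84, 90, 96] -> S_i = 72 + 6*i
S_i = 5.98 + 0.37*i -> [5.98, 6.35, 6.72, 7.09, 7.46]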